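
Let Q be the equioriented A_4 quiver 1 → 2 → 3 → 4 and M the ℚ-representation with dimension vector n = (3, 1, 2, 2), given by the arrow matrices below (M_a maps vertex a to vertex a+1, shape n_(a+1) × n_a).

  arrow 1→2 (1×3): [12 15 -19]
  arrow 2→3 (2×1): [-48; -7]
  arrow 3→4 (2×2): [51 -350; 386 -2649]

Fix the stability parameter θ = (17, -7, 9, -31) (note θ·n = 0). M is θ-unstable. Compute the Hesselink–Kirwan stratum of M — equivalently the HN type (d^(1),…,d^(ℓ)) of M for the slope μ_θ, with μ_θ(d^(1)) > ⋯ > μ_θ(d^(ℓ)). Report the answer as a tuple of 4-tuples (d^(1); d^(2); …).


Barcode: M ≅ I[1,1]^2, I[1,4], I[3,4]. HN layers by μ_θ (3 steps, strictly decreasing):
  μ^(1)=17; μ^(2)=-3; μ^(3)=-11

((2, 0, 0, 0); (1, 1, 1, 1); (0, 0, 1, 1))


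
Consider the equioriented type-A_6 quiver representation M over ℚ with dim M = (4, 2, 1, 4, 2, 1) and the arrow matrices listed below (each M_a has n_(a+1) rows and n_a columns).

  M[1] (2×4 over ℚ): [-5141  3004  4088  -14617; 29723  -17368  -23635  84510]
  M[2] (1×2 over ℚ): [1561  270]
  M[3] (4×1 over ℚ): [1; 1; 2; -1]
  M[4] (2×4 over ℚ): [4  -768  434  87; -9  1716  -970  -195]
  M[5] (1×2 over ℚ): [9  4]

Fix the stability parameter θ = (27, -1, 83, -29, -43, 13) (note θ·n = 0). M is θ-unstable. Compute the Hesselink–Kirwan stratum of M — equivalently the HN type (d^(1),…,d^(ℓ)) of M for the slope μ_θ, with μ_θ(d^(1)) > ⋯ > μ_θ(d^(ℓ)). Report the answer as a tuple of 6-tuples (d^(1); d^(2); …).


Barcode: M ≅ I[1,1]^2, I[1,2], I[1,6], I[4,4]^2, I[4,5]. HN layers by μ_θ (5 steps, strictly decreasing):
  μ^(1)=27; μ^(2)=13; μ^(3)=37/5; μ^(4)=-29; μ^(5)=-36

((2, 0, 0, 0, 0, 0); (1, 1, 0, 0, 0, 1); (1, 1, 1, 1, 1, 0); (0, 0, 0, 2, 0, 0); (0, 0, 0, 1, 1, 0))


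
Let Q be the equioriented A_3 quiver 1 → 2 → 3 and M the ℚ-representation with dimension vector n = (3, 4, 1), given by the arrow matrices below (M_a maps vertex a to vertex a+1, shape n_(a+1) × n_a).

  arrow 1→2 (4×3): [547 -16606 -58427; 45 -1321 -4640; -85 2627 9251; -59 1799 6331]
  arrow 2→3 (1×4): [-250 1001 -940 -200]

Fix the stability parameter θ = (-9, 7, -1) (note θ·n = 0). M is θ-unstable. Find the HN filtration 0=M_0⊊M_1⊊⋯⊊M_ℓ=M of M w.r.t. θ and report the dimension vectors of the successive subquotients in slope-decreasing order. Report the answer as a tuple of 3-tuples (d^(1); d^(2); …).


Barcode: M ≅ I[1,2]^2, I[1,3], I[2,2]. HN layers by μ_θ (3 steps, strictly decreasing):
  μ^(1)=7; μ^(2)=3; μ^(3)=-9

((0, 3, 0); (0, 1, 1); (3, 0, 0))


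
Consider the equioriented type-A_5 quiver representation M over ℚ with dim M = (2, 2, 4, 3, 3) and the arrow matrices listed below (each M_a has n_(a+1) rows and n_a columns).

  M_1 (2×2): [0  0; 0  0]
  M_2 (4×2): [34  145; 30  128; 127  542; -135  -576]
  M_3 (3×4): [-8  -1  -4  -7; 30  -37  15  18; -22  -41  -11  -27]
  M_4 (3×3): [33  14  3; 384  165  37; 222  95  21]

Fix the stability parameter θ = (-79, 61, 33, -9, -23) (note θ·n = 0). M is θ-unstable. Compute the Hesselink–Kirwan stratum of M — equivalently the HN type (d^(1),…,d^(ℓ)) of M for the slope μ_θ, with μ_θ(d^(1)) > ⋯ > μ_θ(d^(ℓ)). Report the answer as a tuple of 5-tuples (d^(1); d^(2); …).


Interval decomposition of M: I[1,1]^2, I[2,3], I[2,5], I[3,4], I[3,5], I[5,5].
HN type (ℓ=6): μ^(1)=47; μ^(2)=31/2; μ^(3)=12; μ^(4)=1/3; μ^(5)=-23; μ^(6)=-79

((0, 1, 1, 0, 0); (0, 1, 1, 1, 1); (0, 0, 1, 1, 0); (0, 0, 1, 1, 1); (0, 0, 0, 0, 1); (2, 0, 0, 0, 0))


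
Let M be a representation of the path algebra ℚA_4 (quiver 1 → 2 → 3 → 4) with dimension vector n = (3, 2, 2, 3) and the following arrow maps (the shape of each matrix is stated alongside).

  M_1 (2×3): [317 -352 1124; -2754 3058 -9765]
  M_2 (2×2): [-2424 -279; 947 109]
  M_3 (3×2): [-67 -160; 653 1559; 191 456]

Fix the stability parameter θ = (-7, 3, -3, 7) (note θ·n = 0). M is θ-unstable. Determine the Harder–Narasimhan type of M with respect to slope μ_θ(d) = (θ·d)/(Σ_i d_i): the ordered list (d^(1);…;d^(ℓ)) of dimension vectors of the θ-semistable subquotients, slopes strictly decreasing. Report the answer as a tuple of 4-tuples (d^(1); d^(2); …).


Barcode: M ≅ I[1,1], I[1,4]^2, I[4,4]. HN layers by μ_θ (3 steps, strictly decreasing):
  μ^(1)=7; μ^(2)=0; μ^(3)=-7

((0, 0, 0, 3); (0, 2, 2, 0); (3, 0, 0, 0))


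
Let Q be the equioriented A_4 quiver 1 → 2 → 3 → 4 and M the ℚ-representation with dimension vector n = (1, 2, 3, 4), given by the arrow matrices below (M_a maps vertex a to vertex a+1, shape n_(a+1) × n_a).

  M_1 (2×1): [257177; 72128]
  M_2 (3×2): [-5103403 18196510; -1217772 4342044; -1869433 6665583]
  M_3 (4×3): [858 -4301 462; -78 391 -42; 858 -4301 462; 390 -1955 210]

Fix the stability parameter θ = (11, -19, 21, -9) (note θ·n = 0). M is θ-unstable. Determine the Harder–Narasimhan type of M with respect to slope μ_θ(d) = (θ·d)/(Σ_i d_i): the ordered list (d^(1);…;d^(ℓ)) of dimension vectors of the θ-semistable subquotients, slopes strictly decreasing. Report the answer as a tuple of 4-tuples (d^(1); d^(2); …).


Barcode: M ≅ I[1,3], I[2,4], I[3,3], I[4,4]^3. HN layers by μ_θ (5 steps, strictly decreasing):
  μ^(1)=21; μ^(2)=6; μ^(3)=-4; μ^(4)=-9; μ^(5)=-19

((0, 0, 2, 0); (0, 0, 1, 1); (1, 1, 0, 0); (0, 0, 0, 3); (0, 1, 0, 0))


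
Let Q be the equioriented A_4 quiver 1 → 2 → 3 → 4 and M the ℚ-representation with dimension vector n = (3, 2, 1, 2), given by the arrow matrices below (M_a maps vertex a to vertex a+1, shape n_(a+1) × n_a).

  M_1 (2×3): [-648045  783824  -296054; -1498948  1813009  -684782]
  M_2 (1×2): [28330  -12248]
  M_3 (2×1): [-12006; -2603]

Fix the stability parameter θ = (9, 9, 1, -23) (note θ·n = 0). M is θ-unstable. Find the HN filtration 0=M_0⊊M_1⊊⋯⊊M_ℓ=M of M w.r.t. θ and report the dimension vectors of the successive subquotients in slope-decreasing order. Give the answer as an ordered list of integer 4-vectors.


Barcode: M ≅ I[1,1], I[1,2], I[1,4], I[4,4]. HN layers by μ_θ (3 steps, strictly decreasing):
  μ^(1)=9; μ^(2)=-1; μ^(3)=-23

((2, 1, 0, 0); (1, 1, 1, 1); (0, 0, 0, 1))


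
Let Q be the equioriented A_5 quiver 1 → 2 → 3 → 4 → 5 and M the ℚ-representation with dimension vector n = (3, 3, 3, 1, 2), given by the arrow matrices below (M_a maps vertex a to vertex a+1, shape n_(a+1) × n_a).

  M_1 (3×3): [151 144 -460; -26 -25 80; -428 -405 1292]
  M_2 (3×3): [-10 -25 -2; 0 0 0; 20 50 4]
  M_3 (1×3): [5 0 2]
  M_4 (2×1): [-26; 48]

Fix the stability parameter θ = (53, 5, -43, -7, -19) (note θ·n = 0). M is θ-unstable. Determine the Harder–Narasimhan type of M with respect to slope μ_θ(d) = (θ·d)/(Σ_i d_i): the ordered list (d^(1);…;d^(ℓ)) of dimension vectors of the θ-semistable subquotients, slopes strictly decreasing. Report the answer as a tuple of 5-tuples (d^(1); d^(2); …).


Via rank(M_{q-1}∘⋯∘M_p): M ≅ I[1,2]^2, I[1,5], I[3,3]^2, I[5,5].
μ_θ-semistable layers: μ^(1)=29; μ^(2)=-11/5; μ^(3)=-19; μ^(4)=-43

((2, 2, 0, 0, 0); (1, 1, 1, 1, 1); (0, 0, 0, 0, 1); (0, 0, 2, 0, 0))


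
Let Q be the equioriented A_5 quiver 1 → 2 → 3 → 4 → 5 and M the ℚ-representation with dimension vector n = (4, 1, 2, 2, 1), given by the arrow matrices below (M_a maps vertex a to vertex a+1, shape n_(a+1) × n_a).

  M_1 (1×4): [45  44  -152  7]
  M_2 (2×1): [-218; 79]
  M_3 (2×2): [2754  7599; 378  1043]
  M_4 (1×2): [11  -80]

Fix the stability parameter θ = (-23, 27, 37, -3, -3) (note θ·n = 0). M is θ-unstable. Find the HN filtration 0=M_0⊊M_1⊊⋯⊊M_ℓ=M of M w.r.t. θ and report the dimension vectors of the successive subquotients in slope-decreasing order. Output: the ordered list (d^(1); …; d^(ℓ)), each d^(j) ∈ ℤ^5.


Barcode: M ≅ I[1,1]^3, I[1,5], I[3,3], I[4,4]. HN layers by μ_θ (4 steps, strictly decreasing):
  μ^(1)=37; μ^(2)=29/2; μ^(3)=-3; μ^(4)=-23

((0, 0, 1, 0, 0); (0, 1, 1, 1, 1); (0, 0, 0, 1, 0); (4, 0, 0, 0, 0))


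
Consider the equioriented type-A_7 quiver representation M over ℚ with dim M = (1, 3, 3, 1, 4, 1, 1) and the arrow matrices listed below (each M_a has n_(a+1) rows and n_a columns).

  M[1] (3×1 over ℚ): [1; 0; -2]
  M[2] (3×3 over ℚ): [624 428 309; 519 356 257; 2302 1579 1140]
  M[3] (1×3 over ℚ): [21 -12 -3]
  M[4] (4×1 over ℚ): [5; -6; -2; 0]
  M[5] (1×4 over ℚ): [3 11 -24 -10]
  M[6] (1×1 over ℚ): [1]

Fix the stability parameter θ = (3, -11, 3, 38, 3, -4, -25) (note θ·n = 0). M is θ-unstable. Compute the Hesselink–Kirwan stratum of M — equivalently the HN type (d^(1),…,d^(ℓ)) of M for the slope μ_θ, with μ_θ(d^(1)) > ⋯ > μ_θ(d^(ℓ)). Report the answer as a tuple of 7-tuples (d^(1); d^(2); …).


Interval decomposition of M: I[1,3], I[2,3], I[2,7], I[5,5]^3.
HN type (ℓ=3): μ^(1)=3; μ^(2)=-4; μ^(3)=-11

((0, 0, 3, 1, 4, 1, 1); (1, 1, 0, 0, 0, 0, 0); (0, 2, 0, 0, 0, 0, 0))


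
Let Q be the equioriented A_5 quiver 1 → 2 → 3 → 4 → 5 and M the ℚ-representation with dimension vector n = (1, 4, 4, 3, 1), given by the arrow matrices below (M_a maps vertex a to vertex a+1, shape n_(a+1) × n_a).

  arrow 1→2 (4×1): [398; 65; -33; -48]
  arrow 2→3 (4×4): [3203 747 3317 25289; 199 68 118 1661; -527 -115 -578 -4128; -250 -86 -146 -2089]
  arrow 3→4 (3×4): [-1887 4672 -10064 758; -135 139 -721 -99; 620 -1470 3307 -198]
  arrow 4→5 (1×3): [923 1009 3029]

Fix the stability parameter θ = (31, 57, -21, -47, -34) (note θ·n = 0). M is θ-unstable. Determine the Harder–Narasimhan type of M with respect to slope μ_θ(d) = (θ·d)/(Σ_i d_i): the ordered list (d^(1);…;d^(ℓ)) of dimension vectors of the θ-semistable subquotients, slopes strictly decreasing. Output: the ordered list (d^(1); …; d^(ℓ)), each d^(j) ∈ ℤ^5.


Interval decomposition of M: I[1,5], I[2,3], I[2,4]^2.
HN type (ℓ=3): μ^(1)=18; μ^(2)=-14/5; μ^(3)=-11/3

((0, 1, 1, 0, 0); (1, 1, 1, 1, 1); (0, 2, 2, 2, 0))


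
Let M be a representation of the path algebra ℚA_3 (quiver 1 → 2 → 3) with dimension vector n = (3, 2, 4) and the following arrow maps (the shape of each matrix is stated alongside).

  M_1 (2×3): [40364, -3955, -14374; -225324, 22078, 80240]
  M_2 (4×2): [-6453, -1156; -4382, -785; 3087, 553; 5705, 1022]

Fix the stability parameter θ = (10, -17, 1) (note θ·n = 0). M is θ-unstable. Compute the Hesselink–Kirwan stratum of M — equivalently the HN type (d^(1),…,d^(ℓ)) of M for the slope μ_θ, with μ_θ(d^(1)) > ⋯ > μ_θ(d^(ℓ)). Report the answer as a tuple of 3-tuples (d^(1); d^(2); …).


Interval decomposition of M: I[1,1], I[1,3]^2, I[3,3]^2.
HN type (ℓ=3): μ^(1)=10; μ^(2)=1; μ^(3)=-7/2

((1, 0, 0); (0, 0, 4); (2, 2, 0))


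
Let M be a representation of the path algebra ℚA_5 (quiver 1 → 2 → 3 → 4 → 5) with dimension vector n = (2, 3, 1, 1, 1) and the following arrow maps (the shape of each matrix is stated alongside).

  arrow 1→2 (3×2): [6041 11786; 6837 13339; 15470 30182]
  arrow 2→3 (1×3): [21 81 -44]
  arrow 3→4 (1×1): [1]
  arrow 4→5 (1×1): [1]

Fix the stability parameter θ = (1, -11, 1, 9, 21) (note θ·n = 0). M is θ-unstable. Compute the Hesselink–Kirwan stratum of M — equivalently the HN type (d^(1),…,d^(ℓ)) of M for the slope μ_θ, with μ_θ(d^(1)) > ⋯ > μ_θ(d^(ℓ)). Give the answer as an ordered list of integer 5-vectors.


Interval decomposition of M: I[1,2], I[1,5], I[2,2].
HN type (ℓ=5): μ^(1)=21; μ^(2)=9; μ^(3)=1; μ^(4)=-5; μ^(5)=-11

((0, 0, 0, 0, 1); (0, 0, 0, 1, 0); (0, 0, 1, 0, 0); (2, 2, 0, 0, 0); (0, 1, 0, 0, 0))


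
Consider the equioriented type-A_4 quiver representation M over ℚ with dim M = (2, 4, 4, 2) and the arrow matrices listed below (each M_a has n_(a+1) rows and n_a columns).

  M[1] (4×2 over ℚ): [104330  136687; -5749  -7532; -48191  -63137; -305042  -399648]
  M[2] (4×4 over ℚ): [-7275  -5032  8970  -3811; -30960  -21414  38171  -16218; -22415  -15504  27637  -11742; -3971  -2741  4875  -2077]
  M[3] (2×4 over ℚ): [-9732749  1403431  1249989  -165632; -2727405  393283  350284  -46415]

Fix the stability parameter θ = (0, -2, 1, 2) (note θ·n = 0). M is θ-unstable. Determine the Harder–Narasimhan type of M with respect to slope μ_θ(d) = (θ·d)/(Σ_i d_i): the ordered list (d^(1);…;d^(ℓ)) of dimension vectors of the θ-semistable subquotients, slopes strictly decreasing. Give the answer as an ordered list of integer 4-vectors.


Interval decomposition of M: I[1,3], I[1,4], I[2,3], I[2,4].
HN type (ℓ=4): μ^(1)=2; μ^(2)=1; μ^(3)=-1; μ^(4)=-2

((0, 0, 0, 2); (0, 0, 4, 0); (2, 2, 0, 0); (0, 2, 0, 0))


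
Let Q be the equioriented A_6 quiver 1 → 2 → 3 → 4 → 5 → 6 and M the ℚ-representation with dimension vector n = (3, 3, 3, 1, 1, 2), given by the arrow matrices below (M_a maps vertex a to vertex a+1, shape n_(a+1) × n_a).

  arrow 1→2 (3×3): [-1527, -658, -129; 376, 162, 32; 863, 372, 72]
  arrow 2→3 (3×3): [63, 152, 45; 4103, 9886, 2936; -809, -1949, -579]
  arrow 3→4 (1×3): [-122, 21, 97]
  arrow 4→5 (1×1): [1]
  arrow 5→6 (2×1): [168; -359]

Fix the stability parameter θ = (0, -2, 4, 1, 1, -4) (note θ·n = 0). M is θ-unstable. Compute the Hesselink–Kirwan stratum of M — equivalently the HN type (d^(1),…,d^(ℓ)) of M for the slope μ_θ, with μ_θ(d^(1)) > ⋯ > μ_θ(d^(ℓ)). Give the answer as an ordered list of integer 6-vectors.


Via rank(M_{q-1}∘⋯∘M_p): M ≅ I[1,3]^2, I[1,6], I[6,6].
μ_θ-semistable layers: μ^(1)=4; μ^(2)=1/2; μ^(3)=-1; μ^(4)=-4

((0, 0, 2, 0, 0, 0); (0, 0, 1, 1, 1, 1); (3, 3, 0, 0, 0, 0); (0, 0, 0, 0, 0, 1))


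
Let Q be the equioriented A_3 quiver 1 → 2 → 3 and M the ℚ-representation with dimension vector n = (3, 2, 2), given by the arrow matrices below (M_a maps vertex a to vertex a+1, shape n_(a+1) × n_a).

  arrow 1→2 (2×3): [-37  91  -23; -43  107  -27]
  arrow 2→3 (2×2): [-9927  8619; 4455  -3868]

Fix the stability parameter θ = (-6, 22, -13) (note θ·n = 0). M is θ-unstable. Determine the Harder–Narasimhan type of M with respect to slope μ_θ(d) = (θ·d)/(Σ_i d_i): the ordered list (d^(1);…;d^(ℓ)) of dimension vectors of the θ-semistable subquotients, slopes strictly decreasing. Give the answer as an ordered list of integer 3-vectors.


Interval decomposition of M: I[1,1], I[1,3]^2.
HN type (ℓ=2): μ^(1)=9/2; μ^(2)=-6

((0, 2, 2); (3, 0, 0))


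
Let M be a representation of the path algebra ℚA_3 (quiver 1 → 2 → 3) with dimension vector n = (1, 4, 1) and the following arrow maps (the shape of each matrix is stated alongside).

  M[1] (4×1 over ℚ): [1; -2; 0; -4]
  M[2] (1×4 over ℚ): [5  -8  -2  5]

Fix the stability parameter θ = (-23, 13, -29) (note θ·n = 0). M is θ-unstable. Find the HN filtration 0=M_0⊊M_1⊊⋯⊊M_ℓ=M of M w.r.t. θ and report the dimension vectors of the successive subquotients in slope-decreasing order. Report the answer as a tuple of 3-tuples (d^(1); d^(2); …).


Via rank(M_{q-1}∘⋯∘M_p): M ≅ I[1,3], I[2,2]^3.
μ_θ-semistable layers: μ^(1)=13; μ^(2)=-8; μ^(3)=-23

((0, 3, 0); (0, 1, 1); (1, 0, 0))


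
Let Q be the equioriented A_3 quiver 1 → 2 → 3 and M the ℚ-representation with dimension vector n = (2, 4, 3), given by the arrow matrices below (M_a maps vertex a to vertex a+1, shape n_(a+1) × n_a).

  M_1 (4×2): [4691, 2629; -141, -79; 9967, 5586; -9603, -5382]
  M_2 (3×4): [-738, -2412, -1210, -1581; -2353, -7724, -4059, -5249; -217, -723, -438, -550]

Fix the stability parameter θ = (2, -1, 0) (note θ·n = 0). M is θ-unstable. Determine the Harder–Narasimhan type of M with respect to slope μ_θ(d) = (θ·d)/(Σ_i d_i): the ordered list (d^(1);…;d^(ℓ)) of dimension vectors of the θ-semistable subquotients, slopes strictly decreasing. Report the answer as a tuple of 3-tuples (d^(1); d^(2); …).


Interval decomposition of M: I[1,3]^2, I[2,2], I[2,3].
HN type (ℓ=3): μ^(1)=1/3; μ^(2)=0; μ^(3)=-1

((2, 2, 2); (0, 0, 1); (0, 2, 0))


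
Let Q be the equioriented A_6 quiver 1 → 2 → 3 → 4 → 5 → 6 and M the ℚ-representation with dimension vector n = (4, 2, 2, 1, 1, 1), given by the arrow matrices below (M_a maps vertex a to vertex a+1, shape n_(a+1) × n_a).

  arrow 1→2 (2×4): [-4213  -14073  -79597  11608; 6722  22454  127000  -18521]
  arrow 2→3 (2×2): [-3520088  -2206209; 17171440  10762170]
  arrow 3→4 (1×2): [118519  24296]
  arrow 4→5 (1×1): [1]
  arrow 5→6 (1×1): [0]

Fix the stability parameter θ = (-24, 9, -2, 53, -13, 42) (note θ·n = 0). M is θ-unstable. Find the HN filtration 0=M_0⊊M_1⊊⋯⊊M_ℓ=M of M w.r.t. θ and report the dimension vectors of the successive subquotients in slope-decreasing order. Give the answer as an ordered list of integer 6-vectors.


Interval decomposition of M: I[1,1]^2, I[1,2], I[1,5], I[3,3], I[6,6].
HN type (ℓ=6): μ^(1)=42; μ^(2)=20; μ^(3)=9; μ^(4)=7/2; μ^(5)=-2; μ^(6)=-24

((0, 0, 0, 0, 0, 1); (0, 0, 0, 1, 1, 0); (0, 1, 0, 0, 0, 0); (0, 1, 1, 0, 0, 0); (0, 0, 1, 0, 0, 0); (4, 0, 0, 0, 0, 0))


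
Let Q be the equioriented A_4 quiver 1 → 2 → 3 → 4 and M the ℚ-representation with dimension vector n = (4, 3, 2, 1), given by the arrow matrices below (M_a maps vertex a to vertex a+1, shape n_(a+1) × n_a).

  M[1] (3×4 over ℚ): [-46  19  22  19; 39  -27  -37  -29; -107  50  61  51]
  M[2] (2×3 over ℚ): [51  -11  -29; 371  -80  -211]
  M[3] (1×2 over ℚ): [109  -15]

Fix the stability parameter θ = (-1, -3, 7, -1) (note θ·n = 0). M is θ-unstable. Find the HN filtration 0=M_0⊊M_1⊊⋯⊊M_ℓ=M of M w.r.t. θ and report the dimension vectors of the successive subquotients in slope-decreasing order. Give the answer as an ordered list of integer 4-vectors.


Barcode: M ≅ I[1,1], I[1,2], I[1,3], I[1,4]. HN layers by μ_θ (4 steps, strictly decreasing):
  μ^(1)=7; μ^(2)=3; μ^(3)=-1; μ^(4)=-2

((0, 0, 1, 0); (0, 0, 1, 1); (1, 0, 0, 0); (3, 3, 0, 0))


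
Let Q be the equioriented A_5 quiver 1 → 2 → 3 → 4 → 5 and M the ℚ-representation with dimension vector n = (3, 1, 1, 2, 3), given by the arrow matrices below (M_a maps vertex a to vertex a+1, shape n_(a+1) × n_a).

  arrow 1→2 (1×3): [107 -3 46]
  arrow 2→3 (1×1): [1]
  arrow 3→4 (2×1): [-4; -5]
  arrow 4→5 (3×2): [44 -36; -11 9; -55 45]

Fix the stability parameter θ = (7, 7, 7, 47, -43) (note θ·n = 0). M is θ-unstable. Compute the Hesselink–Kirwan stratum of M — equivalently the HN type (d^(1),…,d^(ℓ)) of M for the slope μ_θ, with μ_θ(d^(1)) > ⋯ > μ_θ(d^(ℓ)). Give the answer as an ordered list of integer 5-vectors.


Interval decomposition of M: I[1,1]^2, I[1,5], I[4,4], I[5,5]^2.
HN type (ℓ=4): μ^(1)=47; μ^(2)=7; μ^(3)=5; μ^(4)=-43

((0, 0, 0, 1, 0); (2, 0, 0, 0, 0); (1, 1, 1, 1, 1); (0, 0, 0, 0, 2))


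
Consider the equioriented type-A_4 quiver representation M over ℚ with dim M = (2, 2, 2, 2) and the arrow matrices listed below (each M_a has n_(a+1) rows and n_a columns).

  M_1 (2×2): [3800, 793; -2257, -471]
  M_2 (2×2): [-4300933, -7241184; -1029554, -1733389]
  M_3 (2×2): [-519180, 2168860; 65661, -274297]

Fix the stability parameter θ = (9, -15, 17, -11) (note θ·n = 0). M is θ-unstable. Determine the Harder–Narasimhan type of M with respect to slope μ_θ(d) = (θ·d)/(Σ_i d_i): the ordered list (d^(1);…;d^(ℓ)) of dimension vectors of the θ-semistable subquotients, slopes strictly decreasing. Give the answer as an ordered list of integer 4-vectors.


Via rank(M_{q-1}∘⋯∘M_p): M ≅ I[1,3], I[1,4], I[4,4].
μ_θ-semistable layers: μ^(1)=17; μ^(2)=3; μ^(3)=-3; μ^(4)=-11

((0, 0, 1, 0); (0, 0, 1, 1); (2, 2, 0, 0); (0, 0, 0, 1))


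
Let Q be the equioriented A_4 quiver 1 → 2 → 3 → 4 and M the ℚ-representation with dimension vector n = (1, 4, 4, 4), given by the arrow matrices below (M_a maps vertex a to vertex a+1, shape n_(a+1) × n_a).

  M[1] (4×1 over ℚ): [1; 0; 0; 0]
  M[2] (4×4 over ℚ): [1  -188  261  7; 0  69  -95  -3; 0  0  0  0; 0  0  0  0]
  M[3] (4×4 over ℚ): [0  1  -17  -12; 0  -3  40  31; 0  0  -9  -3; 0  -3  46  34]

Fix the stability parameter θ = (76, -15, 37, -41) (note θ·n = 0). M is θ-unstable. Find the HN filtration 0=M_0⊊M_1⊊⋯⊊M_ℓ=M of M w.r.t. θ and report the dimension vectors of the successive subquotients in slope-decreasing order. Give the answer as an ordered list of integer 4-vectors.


Barcode: M ≅ I[1,3], I[2,2]^2, I[2,4], I[3,4]^2, I[4,4]. HN layers by μ_θ (5 steps, strictly decreasing):
  μ^(1)=37; μ^(2)=61/2; μ^(3)=-2; μ^(4)=-15; μ^(5)=-41

((0, 0, 1, 0); (1, 1, 0, 0); (0, 0, 3, 3); (0, 3, 0, 0); (0, 0, 0, 1))


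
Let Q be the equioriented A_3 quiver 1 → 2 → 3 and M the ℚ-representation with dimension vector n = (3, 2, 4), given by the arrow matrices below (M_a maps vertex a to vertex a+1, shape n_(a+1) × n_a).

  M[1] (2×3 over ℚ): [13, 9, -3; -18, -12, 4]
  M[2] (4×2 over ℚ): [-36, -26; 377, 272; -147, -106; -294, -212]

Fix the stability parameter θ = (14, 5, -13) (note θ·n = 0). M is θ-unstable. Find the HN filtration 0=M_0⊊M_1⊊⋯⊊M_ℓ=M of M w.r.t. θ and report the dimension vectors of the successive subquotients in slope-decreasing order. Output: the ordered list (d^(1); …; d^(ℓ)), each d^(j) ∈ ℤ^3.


Barcode: M ≅ I[1,1], I[1,3]^2, I[3,3]^2. HN layers by μ_θ (3 steps, strictly decreasing):
  μ^(1)=14; μ^(2)=2; μ^(3)=-13

((1, 0, 0); (2, 2, 2); (0, 0, 2))


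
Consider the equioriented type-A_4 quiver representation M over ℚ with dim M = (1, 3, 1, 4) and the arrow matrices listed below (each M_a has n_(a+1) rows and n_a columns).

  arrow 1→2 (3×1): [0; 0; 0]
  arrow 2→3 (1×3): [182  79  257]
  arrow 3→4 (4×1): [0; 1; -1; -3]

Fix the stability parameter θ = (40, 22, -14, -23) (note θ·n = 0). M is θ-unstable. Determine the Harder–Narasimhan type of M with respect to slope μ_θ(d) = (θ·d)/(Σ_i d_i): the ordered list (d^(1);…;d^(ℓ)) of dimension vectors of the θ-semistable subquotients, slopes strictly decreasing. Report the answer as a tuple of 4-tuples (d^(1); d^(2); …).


Interval decomposition of M: I[1,1], I[2,2]^2, I[2,4], I[4,4]^3.
HN type (ℓ=4): μ^(1)=40; μ^(2)=22; μ^(3)=-5; μ^(4)=-23

((1, 0, 0, 0); (0, 2, 0, 0); (0, 1, 1, 1); (0, 0, 0, 3))


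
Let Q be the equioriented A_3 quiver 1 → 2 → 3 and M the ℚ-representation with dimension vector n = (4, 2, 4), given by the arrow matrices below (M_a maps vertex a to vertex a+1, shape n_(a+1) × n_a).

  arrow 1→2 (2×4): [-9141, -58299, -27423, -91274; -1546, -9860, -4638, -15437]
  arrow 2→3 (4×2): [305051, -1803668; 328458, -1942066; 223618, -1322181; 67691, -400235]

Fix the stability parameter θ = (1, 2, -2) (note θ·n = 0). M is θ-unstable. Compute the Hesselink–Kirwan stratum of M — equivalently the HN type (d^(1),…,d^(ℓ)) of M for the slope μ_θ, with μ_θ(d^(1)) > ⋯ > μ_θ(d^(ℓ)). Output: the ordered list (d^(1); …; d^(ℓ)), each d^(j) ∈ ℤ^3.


Via rank(M_{q-1}∘⋯∘M_p): M ≅ I[1,1]^2, I[1,3]^2, I[3,3]^2.
μ_θ-semistable layers: μ^(1)=1; μ^(2)=1/3; μ^(3)=-2

((2, 0, 0); (2, 2, 2); (0, 0, 2))


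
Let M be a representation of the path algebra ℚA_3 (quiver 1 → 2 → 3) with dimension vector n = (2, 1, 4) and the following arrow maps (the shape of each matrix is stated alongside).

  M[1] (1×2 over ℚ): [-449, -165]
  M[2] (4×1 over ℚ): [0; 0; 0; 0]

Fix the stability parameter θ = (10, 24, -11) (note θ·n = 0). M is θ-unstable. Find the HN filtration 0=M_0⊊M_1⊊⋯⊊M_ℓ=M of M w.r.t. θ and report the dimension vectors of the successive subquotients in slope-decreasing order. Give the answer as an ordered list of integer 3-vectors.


Interval decomposition of M: I[1,1], I[1,2], I[3,3]^4.
HN type (ℓ=3): μ^(1)=24; μ^(2)=10; μ^(3)=-11

((0, 1, 0); (2, 0, 0); (0, 0, 4))


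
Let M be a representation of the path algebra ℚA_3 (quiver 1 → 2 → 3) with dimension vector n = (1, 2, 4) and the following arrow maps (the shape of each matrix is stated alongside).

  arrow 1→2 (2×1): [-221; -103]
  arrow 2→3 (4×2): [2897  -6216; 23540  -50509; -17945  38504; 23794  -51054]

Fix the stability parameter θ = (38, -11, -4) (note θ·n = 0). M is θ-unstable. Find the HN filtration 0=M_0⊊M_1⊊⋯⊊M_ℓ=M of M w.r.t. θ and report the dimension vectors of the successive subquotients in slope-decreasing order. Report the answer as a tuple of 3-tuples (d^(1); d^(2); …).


Interval decomposition of M: I[1,3], I[2,3], I[3,3]^2.
HN type (ℓ=3): μ^(1)=23/3; μ^(2)=-4; μ^(3)=-11

((1, 1, 1); (0, 0, 3); (0, 1, 0))


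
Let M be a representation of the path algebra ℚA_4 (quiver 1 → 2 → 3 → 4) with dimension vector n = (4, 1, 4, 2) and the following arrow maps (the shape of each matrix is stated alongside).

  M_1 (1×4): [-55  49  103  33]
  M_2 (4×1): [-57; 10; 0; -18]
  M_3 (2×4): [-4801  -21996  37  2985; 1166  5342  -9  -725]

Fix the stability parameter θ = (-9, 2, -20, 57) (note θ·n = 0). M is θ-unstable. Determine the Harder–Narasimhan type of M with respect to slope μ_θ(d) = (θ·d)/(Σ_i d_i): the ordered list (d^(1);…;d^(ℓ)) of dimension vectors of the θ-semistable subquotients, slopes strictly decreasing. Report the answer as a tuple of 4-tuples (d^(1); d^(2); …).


Interval decomposition of M: I[1,1]^3, I[1,4], I[3,3]^2, I[3,4].
HN type (ℓ=3): μ^(1)=57; μ^(2)=-9; μ^(3)=-20

((0, 0, 0, 2); (4, 1, 1, 0); (0, 0, 3, 0))


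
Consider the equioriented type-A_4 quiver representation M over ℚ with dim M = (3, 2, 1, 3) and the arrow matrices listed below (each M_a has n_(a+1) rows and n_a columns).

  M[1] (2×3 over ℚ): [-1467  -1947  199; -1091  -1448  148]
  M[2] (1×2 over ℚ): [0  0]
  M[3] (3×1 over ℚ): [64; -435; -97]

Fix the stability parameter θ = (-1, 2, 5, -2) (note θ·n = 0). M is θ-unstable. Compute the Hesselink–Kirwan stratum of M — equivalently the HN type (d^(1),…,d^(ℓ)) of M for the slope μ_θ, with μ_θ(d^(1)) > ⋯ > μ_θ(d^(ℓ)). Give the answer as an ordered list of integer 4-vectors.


Interval decomposition of M: I[1,1], I[1,2]^2, I[3,4], I[4,4]^2.
HN type (ℓ=4): μ^(1)=2; μ^(2)=3/2; μ^(3)=-1; μ^(4)=-2

((0, 2, 0, 0); (0, 0, 1, 1); (3, 0, 0, 0); (0, 0, 0, 2))


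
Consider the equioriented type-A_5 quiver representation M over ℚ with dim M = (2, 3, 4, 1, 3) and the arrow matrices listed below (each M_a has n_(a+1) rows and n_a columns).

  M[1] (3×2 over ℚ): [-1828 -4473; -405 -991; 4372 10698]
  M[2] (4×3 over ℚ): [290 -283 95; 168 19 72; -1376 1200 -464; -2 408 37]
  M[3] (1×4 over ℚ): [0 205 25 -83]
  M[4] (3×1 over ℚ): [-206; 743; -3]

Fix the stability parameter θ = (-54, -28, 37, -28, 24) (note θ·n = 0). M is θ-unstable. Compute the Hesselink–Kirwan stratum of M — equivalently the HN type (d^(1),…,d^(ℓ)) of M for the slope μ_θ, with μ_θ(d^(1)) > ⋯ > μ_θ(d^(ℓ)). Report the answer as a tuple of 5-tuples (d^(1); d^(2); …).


Via rank(M_{q-1}∘⋯∘M_p): M ≅ I[1,2], I[1,5], I[2,3], I[3,3]^2, I[5,5]^2.
μ_θ-semistable layers: μ^(1)=37; μ^(2)=24; μ^(3)=9/2; μ^(4)=-28; μ^(5)=-54

((0, 0, 3, 0, 0); (0, 0, 0, 0, 3); (0, 0, 1, 1, 0); (0, 3, 0, 0, 0); (2, 0, 0, 0, 0))


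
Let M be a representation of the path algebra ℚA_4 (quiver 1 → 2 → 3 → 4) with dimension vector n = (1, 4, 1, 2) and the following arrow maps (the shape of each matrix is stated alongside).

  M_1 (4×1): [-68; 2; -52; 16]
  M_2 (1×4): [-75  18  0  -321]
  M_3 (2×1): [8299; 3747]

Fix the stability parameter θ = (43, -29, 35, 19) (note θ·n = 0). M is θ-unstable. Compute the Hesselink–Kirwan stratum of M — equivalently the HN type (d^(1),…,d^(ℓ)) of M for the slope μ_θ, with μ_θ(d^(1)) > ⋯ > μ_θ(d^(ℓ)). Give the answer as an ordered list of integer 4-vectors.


Interval decomposition of M: I[1,2], I[2,2]^2, I[2,4], I[4,4].
HN type (ℓ=4): μ^(1)=27; μ^(2)=19; μ^(3)=7; μ^(4)=-29

((0, 0, 1, 1); (0, 0, 0, 1); (1, 1, 0, 0); (0, 3, 0, 0))


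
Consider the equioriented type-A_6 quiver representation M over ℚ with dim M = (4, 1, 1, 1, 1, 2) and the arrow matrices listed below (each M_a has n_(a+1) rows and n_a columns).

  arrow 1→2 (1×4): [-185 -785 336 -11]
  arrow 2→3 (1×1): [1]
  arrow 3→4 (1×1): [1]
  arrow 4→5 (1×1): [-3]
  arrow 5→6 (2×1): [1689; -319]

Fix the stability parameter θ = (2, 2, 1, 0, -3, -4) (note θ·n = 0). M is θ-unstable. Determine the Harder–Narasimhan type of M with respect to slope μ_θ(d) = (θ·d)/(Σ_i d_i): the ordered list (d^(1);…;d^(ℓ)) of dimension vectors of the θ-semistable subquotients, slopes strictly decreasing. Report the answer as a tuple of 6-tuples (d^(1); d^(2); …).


Via rank(M_{q-1}∘⋯∘M_p): M ≅ I[1,1]^3, I[1,6], I[6,6].
μ_θ-semistable layers: μ^(1)=2; μ^(2)=-1/3; μ^(3)=-4

((3, 0, 0, 0, 0, 0); (1, 1, 1, 1, 1, 1); (0, 0, 0, 0, 0, 1))


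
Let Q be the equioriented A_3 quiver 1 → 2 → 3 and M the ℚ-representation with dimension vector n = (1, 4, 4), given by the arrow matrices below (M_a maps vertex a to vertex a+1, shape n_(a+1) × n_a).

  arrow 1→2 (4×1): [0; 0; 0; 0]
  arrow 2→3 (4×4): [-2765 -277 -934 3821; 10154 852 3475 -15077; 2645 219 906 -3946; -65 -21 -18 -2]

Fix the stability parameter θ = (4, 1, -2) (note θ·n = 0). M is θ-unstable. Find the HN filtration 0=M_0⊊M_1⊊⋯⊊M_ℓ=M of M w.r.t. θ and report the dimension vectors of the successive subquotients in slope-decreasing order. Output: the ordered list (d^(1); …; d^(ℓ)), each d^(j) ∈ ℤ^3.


Via rank(M_{q-1}∘⋯∘M_p): M ≅ I[1,1], I[2,3]^4.
μ_θ-semistable layers: μ^(1)=4; μ^(2)=-1/2

((1, 0, 0); (0, 4, 4))


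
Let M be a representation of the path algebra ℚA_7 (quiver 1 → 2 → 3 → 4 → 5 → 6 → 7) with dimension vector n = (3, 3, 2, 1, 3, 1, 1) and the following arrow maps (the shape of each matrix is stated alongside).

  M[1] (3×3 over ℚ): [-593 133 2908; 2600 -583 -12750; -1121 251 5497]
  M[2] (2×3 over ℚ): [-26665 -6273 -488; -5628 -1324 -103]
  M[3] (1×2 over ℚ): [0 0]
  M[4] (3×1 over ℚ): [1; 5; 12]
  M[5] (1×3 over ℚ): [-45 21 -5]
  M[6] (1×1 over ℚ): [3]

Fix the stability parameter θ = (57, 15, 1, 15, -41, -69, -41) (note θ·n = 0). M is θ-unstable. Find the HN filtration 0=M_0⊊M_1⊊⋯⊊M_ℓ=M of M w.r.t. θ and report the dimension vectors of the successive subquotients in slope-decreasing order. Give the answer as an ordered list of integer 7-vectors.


Barcode: M ≅ I[1,2], I[1,3]^2, I[4,5], I[5,5], I[5,7]. HN layers by μ_θ (5 steps, strictly decreasing):
  μ^(1)=36; μ^(2)=73/3; μ^(3)=-13; μ^(4)=-41; μ^(5)=-55

((1, 1, 0, 0, 0, 0, 0); (2, 2, 2, 0, 0, 0, 0); (0, 0, 0, 1, 1, 0, 0); (0, 0, 0, 0, 1, 0, 1); (0, 0, 0, 0, 1, 1, 0))


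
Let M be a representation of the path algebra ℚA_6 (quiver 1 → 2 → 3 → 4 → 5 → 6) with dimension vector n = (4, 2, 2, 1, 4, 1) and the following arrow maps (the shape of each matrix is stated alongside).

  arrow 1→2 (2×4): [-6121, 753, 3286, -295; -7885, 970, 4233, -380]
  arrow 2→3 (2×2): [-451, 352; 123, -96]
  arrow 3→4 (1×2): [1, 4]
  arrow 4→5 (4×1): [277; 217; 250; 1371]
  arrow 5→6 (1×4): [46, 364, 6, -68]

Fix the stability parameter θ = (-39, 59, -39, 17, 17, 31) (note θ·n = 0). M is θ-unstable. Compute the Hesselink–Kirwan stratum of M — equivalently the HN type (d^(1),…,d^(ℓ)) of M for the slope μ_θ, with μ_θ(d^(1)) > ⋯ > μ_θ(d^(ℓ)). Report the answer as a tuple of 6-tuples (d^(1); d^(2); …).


Interval decomposition of M: I[1,1]^2, I[1,2], I[1,6], I[3,3], I[5,5]^3.
HN type (ℓ=5): μ^(1)=59; μ^(2)=31; μ^(3)=17; μ^(4)=10; μ^(5)=-39

((0, 1, 0, 0, 0, 0); (0, 0, 0, 0, 0, 1); (0, 0, 0, 1, 4, 0); (0, 1, 1, 0, 0, 0); (4, 0, 1, 0, 0, 0))


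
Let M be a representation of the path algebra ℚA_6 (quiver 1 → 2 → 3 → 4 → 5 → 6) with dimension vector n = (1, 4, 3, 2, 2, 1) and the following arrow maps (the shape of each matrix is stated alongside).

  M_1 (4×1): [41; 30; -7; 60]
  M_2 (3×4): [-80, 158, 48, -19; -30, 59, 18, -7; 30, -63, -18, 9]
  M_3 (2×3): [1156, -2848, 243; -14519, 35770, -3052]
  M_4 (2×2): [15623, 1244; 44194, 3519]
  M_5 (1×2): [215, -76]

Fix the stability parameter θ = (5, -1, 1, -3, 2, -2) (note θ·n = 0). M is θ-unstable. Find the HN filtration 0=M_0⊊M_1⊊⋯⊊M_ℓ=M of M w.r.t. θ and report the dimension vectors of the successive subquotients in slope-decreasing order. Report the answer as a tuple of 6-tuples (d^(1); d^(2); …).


Barcode: M ≅ I[1,6], I[2,2]^2, I[2,5], I[3,3]. HN layers by μ_θ (4 steps, strictly decreasing):
  μ^(1)=2; μ^(2)=1; μ^(3)=1/3; μ^(4)=-1

((0, 0, 0, 0, 1, 0); (0, 0, 1, 0, 0, 0); (1, 1, 1, 1, 1, 1); (0, 3, 1, 1, 0, 0))


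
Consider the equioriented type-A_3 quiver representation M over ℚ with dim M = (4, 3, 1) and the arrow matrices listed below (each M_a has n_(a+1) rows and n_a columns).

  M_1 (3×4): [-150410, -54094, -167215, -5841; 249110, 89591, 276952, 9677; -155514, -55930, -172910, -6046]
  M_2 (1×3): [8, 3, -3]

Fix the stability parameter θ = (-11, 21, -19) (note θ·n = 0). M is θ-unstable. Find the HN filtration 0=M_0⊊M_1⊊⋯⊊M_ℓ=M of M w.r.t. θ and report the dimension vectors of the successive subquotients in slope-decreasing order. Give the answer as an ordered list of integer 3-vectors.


Interval decomposition of M: I[1,1], I[1,2]^2, I[1,3].
HN type (ℓ=3): μ^(1)=21; μ^(2)=1; μ^(3)=-11

((0, 2, 0); (0, 1, 1); (4, 0, 0))


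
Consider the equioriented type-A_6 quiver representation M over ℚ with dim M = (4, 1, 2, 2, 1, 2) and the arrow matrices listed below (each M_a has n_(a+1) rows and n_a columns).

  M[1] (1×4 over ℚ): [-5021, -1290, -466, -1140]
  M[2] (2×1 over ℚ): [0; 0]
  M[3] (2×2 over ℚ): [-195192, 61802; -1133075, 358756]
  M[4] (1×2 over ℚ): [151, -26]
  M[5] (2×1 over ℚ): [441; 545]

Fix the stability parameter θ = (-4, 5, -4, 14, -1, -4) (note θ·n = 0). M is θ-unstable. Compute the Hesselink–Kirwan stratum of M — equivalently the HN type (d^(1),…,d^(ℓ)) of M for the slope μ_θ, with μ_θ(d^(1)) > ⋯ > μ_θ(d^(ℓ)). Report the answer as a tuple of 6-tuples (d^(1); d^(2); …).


Barcode: M ≅ I[1,1]^3, I[1,2], I[3,4], I[3,6], I[6,6]. HN layers by μ_θ (4 steps, strictly decreasing):
  μ^(1)=14; μ^(2)=5; μ^(3)=3; μ^(4)=-4

((0, 0, 0, 1, 0, 0); (0, 1, 0, 0, 0, 0); (0, 0, 0, 1, 1, 1); (4, 0, 2, 0, 0, 1))


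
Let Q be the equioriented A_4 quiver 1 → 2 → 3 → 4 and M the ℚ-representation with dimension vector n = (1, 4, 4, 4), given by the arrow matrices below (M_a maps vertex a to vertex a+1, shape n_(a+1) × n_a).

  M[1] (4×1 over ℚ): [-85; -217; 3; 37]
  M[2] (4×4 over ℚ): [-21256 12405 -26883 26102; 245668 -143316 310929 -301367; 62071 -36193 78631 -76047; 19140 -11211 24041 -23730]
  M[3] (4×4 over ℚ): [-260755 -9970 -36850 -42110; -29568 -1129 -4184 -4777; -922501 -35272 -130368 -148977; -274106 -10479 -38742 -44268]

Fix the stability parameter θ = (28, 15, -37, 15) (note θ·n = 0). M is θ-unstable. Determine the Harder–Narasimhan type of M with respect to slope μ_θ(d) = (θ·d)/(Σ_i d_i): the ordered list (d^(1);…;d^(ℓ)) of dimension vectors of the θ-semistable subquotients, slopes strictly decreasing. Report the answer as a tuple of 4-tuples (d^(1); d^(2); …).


Interval decomposition of M: I[1,2], I[2,3], I[2,4]^2, I[3,4], I[4,4].
HN type (ℓ=4): μ^(1)=43/2; μ^(2)=15; μ^(3)=-11; μ^(4)=-37

((1, 1, 0, 0); (0, 0, 0, 4); (0, 3, 3, 0); (0, 0, 1, 0))


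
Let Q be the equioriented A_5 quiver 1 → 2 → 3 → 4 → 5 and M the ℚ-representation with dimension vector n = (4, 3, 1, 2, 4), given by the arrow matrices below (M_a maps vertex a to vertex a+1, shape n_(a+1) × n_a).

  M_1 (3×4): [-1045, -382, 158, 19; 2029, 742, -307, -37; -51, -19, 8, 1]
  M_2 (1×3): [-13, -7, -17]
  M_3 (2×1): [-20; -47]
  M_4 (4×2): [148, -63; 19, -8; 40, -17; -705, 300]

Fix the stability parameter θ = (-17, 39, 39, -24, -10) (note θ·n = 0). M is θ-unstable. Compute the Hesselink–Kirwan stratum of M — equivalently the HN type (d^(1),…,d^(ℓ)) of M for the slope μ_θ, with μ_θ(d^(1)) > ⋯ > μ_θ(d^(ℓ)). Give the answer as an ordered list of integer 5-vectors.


Via rank(M_{q-1}∘⋯∘M_p): M ≅ I[1,1], I[1,2]^2, I[1,5], I[4,5], I[5,5]^2.
μ_θ-semistable layers: μ^(1)=39; μ^(2)=11; μ^(3)=-10; μ^(4)=-17; μ^(5)=-24

((0, 2, 0, 0, 0); (0, 1, 1, 1, 1); (0, 0, 0, 0, 3); (4, 0, 0, 0, 0); (0, 0, 0, 1, 0))


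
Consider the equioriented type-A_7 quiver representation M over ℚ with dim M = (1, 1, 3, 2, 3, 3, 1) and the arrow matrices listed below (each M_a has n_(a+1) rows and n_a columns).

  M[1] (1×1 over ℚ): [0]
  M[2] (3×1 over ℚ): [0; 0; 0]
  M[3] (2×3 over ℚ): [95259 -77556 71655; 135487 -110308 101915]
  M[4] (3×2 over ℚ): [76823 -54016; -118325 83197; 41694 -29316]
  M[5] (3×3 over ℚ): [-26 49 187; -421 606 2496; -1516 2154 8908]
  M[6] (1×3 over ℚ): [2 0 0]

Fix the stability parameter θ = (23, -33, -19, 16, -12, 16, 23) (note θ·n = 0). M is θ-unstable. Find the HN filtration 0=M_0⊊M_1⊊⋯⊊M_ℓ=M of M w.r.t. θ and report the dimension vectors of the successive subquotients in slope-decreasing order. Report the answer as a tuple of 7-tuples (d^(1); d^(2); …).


Interval decomposition of M: I[1,1], I[2,2], I[3,3]^2, I[3,7], I[4,6], I[5,6].
HN type (ℓ=6): μ^(1)=23; μ^(2)=16; μ^(3)=2; μ^(4)=-12; μ^(5)=-19; μ^(6)=-33

((1, 0, 0, 0, 0, 0, 1); (0, 0, 0, 0, 0, 3, 0); (0, 0, 0, 2, 2, 0, 0); (0, 0, 0, 0, 1, 0, 0); (0, 0, 3, 0, 0, 0, 0); (0, 1, 0, 0, 0, 0, 0))


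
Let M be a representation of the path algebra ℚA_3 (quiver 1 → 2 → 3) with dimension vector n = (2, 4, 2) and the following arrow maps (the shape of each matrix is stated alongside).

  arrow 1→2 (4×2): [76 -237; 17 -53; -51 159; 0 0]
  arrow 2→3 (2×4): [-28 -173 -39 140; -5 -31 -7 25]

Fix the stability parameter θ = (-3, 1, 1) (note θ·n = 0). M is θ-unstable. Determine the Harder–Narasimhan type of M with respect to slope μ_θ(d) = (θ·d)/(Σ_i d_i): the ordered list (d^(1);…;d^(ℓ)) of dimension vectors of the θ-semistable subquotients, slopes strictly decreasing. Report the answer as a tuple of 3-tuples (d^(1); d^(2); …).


Interval decomposition of M: I[1,2], I[1,3], I[2,2], I[2,3].
HN type (ℓ=2): μ^(1)=1; μ^(2)=-3

((0, 4, 2); (2, 0, 0))


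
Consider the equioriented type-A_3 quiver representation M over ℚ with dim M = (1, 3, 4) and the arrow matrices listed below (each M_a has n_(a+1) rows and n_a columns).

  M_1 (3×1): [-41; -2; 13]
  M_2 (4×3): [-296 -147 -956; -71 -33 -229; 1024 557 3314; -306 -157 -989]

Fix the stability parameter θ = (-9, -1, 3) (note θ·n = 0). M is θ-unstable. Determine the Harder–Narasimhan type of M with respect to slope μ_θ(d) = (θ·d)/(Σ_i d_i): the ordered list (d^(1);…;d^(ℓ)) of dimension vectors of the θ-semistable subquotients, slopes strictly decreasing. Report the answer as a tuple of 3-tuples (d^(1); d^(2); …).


Via rank(M_{q-1}∘⋯∘M_p): M ≅ I[1,3], I[2,3]^2, I[3,3].
μ_θ-semistable layers: μ^(1)=3; μ^(2)=-1; μ^(3)=-9

((0, 0, 4); (0, 3, 0); (1, 0, 0))


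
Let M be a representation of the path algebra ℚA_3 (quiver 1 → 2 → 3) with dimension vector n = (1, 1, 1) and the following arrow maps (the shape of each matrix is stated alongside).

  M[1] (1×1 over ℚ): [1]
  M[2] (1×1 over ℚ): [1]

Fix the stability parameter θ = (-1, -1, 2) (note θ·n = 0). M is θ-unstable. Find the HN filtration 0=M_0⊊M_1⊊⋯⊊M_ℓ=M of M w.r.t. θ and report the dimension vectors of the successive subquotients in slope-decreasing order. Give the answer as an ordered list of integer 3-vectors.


Via rank(M_{q-1}∘⋯∘M_p): M ≅ I[1,3].
μ_θ-semistable layers: μ^(1)=2; μ^(2)=-1

((0, 0, 1); (1, 1, 0))


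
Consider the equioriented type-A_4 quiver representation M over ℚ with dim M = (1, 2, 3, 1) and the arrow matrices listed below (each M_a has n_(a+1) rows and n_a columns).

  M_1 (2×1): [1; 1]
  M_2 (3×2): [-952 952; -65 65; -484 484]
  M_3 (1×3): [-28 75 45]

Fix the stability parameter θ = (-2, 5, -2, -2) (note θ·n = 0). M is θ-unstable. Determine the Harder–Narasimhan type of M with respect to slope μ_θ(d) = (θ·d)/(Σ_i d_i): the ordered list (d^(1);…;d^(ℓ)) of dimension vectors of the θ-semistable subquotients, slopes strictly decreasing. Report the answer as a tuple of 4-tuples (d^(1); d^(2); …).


Via rank(M_{q-1}∘⋯∘M_p): M ≅ I[1,2], I[2,4], I[3,3]^2.
μ_θ-semistable layers: μ^(1)=5; μ^(2)=1/3; μ^(3)=-2

((0, 1, 0, 0); (0, 1, 1, 1); (1, 0, 2, 0))
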